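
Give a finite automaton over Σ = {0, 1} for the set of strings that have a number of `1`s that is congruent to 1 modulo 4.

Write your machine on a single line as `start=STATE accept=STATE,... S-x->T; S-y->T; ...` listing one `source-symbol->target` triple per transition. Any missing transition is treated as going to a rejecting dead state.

The only thing that matters is how many `1`s have appeared, reduced mod 4. Use one state per residue: S0 for 0, …, S3 for 3. Reading `1` moves to the next residue; anything else stays put. S1 is accepting.
A 4-state machine:
        0   1  
>  S0   S0  S1 
 * S1   S1  S2 
   S2   S2  S3 
   S3   S3  S0 
(> = start, * = accepting)

start=S0; accept=S1; S0-0->S0; S0-1->S1; S1-0->S1; S1-1->S2; S2-0->S2; S2-1->S3; S3-0->S3; S3-1->S0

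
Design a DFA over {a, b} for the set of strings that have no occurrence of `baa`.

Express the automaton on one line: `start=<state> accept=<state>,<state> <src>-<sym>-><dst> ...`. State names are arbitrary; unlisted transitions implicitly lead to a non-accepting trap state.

This is the complement of 'contains `baa`'. Use the same substring-matching states — q0 through q3 holding how much of `baa` has just been matched — but flip the accepting set: everything except the trap q3 accepts.
        a   b  
>* q0   q0  q1 
 * q1   q2  q1 
 * q2   q3  q1 
   q3   q3  q3 
(> = start, * = accepting)

start=q0 accept=q0,q1,q2 q0-a->q0 q0-b->q1 q1-a->q2 q1-b->q1 q2-a->q3 q2-b->q1 q3-a->q3 q3-b->q3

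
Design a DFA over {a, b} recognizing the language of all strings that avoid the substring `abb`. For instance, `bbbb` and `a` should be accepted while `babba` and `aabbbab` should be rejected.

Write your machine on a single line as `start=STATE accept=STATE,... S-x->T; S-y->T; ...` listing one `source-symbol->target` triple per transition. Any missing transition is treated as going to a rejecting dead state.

start=s0; accept=s0,s1,s2; s0-a->s1; s0-b->s0; s1-a->s1; s1-b->s2; s2-a->s1; s2-b->s3; s3-a->s3; s3-b->s3

This is the complement of 'contains `abb`'. Use the same substring-matching states — s0 through s3 holding how much of `abb` has just been matched — but flip the accepting set: everything except the trap s3 accepts.
4 states suffice.
        a   b  
>* s0   s1  s0 
 * s1   s1  s2 
 * s2   s1  s3 
   s3   s3  s3 
(> = start, * = accepting)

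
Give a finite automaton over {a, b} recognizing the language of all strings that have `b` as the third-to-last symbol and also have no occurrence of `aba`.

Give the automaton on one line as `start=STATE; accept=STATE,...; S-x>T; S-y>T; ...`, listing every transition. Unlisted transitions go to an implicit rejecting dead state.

Handle the two conditions separately and then intersect. The first has 15 states tracking the last 3 symbols read; the second has 4 states tracking partial matches of the forbidden pattern `aba`. A product state is a pair (one from each), accepting exactly when both do. After merging equivalent states the machine shrinks.
11 states suffice.
          a    b  
>  q0     q1   q2 
   q1     q1   q3 
   q2     q4   q5 
   q3     q6   q5 
   q4     q7   q8 
   q5     q9  q10 
   q6     q6   q6 
 * q7     q1   q3 
 * q8     q6   q5 
 * q9     q7   q8 
 * q10    q9  q10 
(> = start, * = accepting)

start=q0; accept=q7,q8,q9,q10; q0-a>q1; q0-b>q2; q1-a>q1; q1-b>q3; q2-a>q4; q2-b>q5; q3-a>q6; q3-b>q5; q4-a>q7; q4-b>q8; q5-a>q9; q5-b>q10; q6-a>q6; q6-b>q6; q7-a>q1; q7-b>q3; q8-a>q6; q8-b>q5; q9-a>q7; q9-b>q8; q10-a>q9; q10-b>q10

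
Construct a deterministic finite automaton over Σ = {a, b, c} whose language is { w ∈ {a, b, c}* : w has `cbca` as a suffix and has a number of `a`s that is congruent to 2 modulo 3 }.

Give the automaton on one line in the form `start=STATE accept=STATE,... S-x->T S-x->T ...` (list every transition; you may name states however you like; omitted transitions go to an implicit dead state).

start=q0 accept=q6 q0-a->q1 q0-b->q0 q0-c->q0 q1-a->q2 q1-b->q1 q1-c->q3 q2-a->q0 q2-b->q2 q2-c->q2 q3-a->q2 q3-b->q4 q3-c->q3 q4-a->q2 q4-b->q1 q4-c->q5 q5-a->q6 q5-b->q4 q5-c->q3 q6-a->q0 q6-b->q2 q6-c->q2

Build one automaton per condition and run them in lockstep. The first has 5 states tracking how much of the suffix `cbca` has currently been matched; the second has 3 states tracking the count of `a`s modulo 3. A product state is a pair (one from each), accepting exactly when both do. After merging equivalent states the machine shrinks.
With 7 states:
        a   b   c  
>  q0   q1  q0  q0 
   q1   q2  q1  q3 
   q2   q0  q2  q2 
   q3   q2  q4  q3 
   q4   q2  q1  q5 
   q5   q6  q4  q3 
 * q6   q0  q2  q2 
(> = start, * = accepting)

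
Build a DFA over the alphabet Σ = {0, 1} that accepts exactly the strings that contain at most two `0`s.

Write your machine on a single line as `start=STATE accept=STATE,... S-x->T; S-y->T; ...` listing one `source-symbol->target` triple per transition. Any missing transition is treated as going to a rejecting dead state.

Count `0`s, saturating at 3: states s0 through s2 mean 0 through 2 `0`s seen; s3 means more than 2. Each `0` increments (capped at s3); other symbols loop. Accept from {s0, s1, s2}.
With 4 states:
        0   1  
>* s0   s1  s0 
 * s1   s2  s1 
 * s2   s3  s2 
   s3   s3  s3 
(> = start, * = accepting)

start=s0; accept=s0,s1,s2; s0-0->s1; s0-1->s0; s1-0->s2; s1-1->s1; s2-0->s3; s2-1->s2; s3-0->s3; s3-1->s3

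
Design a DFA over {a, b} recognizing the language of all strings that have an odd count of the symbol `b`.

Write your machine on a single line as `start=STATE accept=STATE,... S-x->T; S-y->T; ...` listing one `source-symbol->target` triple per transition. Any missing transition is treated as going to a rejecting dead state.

Keep the running count of `b`s modulo 2: each `b` advances along the cycle q0 → q1 → q0 while other symbols loop. Accept at q1.
With 2 states:
        a   b  
>  q0   q0  q1 
 * q1   q1  q0 
(> = start, * = accepting)

start=q0; accept=q1; q0-a->q0; q0-b->q1; q1-a->q1; q1-b->q0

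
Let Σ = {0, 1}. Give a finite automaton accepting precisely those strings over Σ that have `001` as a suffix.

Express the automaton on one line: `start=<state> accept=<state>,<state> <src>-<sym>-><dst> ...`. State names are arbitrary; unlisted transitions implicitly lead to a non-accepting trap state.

Remember how much of `001` the current input suffix matches. State q0 means no match yet; q1 means the last symbol is `0`; q2 means the last 2 symbols are `00`; q3 means the last 3 symbols are `001`. Only q3 accepts. On a mismatch, fall back to the longest proper suffix that is still a prefix of `001`.
4 states suffice.
        0   1  
>  q0   q1  q0 
   q1   q2  q0 
   q2   q2  q3 
 * q3   q1  q0 
(> = start, * = accepting)

start=q0 accept=q3 q0-0->q1 q0-1->q0 q1-0->q2 q1-1->q0 q2-0->q2 q2-1->q3 q3-0->q1 q3-1->q0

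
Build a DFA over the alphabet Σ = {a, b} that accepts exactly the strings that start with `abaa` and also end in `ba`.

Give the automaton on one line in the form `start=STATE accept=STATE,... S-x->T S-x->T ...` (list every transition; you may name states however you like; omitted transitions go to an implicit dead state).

Run two small machines in parallel and take their product. The first has 6 states tracking whether the input so far still matches the prefix `abaa`; the second has 3 states tracking how much of the suffix `ba` has currently been matched. A product state is a pair (one from each), accepting exactly when both do.
With 10 states:
        a   b  
>  q0   q1  q2 
   q1   q3  q4 
   q2   q5  q2 
   q3   q3  q2 
   q4   q6  q2 
   q5   q3  q2 
   q6   q7  q2 
   q7   q7  q8 
   q8   q9  q8 
 * q9   q7  q8 
(> = start, * = accepting)

start=q0 accept=q9 q0-a->q1 q0-b->q2 q1-a->q3 q1-b->q4 q2-a->q5 q2-b->q2 q3-a->q3 q3-b->q2 q4-a->q6 q4-b->q2 q5-a->q3 q5-b->q2 q6-a->q7 q6-b->q2 q7-a->q7 q7-b->q8 q8-a->q9 q8-b->q8 q9-a->q7 q9-b->q8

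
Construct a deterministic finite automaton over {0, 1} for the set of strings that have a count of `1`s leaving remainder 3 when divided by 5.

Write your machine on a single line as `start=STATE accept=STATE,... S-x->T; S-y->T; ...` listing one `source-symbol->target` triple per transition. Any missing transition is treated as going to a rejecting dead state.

start=q0; accept=q3; q0-0->q0; q0-1->q1; q1-0->q1; q1-1->q2; q2-0->q2; q2-1->q3; q3-0->q3; q3-1->q4; q4-0->q4; q4-1->q0

Keep the running count of `1`s modulo 5: each `1` advances along the cycle q0 → q1 → q2 → q3 → q4 → q0 while other symbols loop. Accept at q3.
A 5-state machine:
        0   1  
>  q0   q0  q1 
   q1   q1  q2 
   q2   q2  q3 
 * q3   q3  q4 
   q4   q4  q0 
(> = start, * = accepting)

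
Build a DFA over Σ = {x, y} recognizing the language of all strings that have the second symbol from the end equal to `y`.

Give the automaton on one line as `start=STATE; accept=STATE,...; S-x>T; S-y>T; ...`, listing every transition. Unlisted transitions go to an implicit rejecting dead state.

start=S0; accept=S5,S6; S0-x>S1; S0-y>S2; S1-x>S3; S1-y>S4; S2-x>S5; S2-y>S6; S3-x>S3; S3-y>S4; S4-x>S5; S4-y>S6; S5-x>S3; S5-y>S4; S6-x>S5; S6-y>S6

A DFA must remember the last 2 symbols (since which symbol is second-to-last isn't known until the input ends). Use one state per possible window of the last ≤2 symbols; accept from those whose window starts with `y`.
7 states suffice.
        x   y  
>  S0   S1  S2 
   S1   S3  S4 
   S2   S5  S6 
   S3   S3  S4 
   S4   S5  S6 
 * S5   S3  S4 
 * S6   S5  S6 
(> = start, * = accepting)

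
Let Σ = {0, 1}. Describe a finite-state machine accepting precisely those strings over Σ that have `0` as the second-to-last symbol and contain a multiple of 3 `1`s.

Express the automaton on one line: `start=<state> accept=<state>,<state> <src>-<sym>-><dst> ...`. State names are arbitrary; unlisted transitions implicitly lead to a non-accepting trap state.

start=q0 accept=q3,q12 q0-0->q1 q0-1->q2 q1-0->q3 q1-1->q4 q2-0->q5 q2-1->q6 q3-0->q3 q3-1->q4 q4-0->q5 q4-1->q6 q5-0->q7 q5-1->q8 q6-0->q9 q6-1->q10 q7-0->q7 q7-1->q8 q8-0->q9 q8-1->q10 q9-0->q11 q9-1->q12 q10-0->q13 q10-1->q14 q11-0->q11 q11-1->q12 q12-0->q13 q12-1->q14 q13-0->q3 q13-1->q4 q14-0->q5 q14-1->q6

Handle the two conditions separately and then intersect. One (7 states) tracks the last 2 symbols read; the other (3 states) tracks the count of `1`s modulo 3. Each combined state is a pair, one component from each; accept when both components accept.
          0    1  
>  q0     q1   q2 
   q1     q3   q4 
   q2     q5   q6 
 * q3     q3   q4 
   q4     q5   q6 
   q5     q7   q8 
   q6     q9  q10 
   q7     q7   q8 
   q8     q9  q10 
   q9    q11  q12 
   q10   q13  q14 
   q11   q11  q12 
 * q12   q13  q14 
   q13    q3   q4 
   q14    q5   q6 
(> = start, * = accepting)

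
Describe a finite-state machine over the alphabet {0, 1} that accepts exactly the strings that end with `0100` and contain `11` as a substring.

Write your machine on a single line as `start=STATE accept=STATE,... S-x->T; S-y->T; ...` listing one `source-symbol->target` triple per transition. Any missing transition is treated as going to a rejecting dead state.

Run two small machines in parallel and take their product. The first has 5 states tracking how much of the suffix `0100` has currently been matched; the second has 3 states tracking whether and how much of `11` has been seen. A product state is a pair (one from each), accepting exactly when both do.
11 states suffice.
          0    1  
>  s0     s1   s2 
   s1     s1   s3 
   s2     s1   s4 
   s3     s5   s4 
   s4     s6   s4 
   s5     s7   s3 
   s6     s6   s8 
   s7     s1   s3 
   s8     s9   s4 
   s9    s10   s8 
 * s10    s6   s8 
(> = start, * = accepting)

start=s0; accept=s10; s0-0->s1; s0-1->s2; s1-0->s1; s1-1->s3; s2-0->s1; s2-1->s4; s3-0->s5; s3-1->s4; s4-0->s6; s4-1->s4; s5-0->s7; s5-1->s3; s6-0->s6; s6-1->s8; s7-0->s1; s7-1->s3; s8-0->s9; s8-1->s4; s9-0->s10; s9-1->s8; s10-0->s6; s10-1->s8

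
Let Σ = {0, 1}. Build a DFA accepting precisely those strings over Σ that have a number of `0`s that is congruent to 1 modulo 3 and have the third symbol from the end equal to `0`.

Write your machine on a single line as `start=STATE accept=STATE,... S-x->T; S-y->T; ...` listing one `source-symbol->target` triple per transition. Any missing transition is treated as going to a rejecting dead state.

start=s0; accept=s6,s7,s11,s12; s0-0->s1; s0-1->s0; s1-0->s2; s1-1->s3; s2-0->s4; s2-1->s5; s3-0->s2; s3-1->s6; s4-0->s7; s4-1->s8; s5-0->s9; s5-1->s5; s6-0->s2; s6-1->s10; s7-0->s2; s7-1->s11; s8-0->s12; s8-1->s0; s9-0->s13; s9-1->s8; s10-0->s2; s10-1->s10; s11-0->s2; s11-1->s6; s12-0->s2; s12-1->s3; s13-0->s2; s13-1->s11

Handle the two conditions separately and then intersect. One (3 states) tracks the count of `0`s modulo 3; the other (15 states) tracks the last 3 symbols read. Each combined state is a pair, one component from each; accept when both components accept. Minimizing collapses redundant product states.
14 states suffice.
          0    1  
>  s0     s1   s0 
   s1     s2   s3 
   s2     s4   s5 
   s3     s2   s6 
   s4     s7   s8 
   s5     s9   s5 
 * s6     s2  s10 
 * s7     s2  s11 
   s8    s12   s0 
   s9    s13   s8 
   s10    s2  s10 
 * s11    s2   s6 
 * s12    s2   s3 
   s13    s2  s11 
(> = start, * = accepting)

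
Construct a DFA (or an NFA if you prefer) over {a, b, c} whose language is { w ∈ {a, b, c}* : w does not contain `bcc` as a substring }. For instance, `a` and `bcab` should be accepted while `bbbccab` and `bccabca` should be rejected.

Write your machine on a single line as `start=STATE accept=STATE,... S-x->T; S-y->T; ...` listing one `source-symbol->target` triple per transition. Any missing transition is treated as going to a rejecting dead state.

Track partial matches of the forbidden pattern `bcc`. State q3 is a dead state reached once `bcc` has occurred; every other state accepts. q0 means no part of `bcc` is currently matched.
4 states suffice.
        a   b   c  
>* q0   q0  q1  q0 
 * q1   q0  q1  q2 
 * q2   q0  q1  q3 
   q3   q3  q3  q3 
(> = start, * = accepting)

start=q0; accept=q0,q1,q2; q0-a->q0; q0-b->q1; q0-c->q0; q1-a->q0; q1-b->q1; q1-c->q2; q2-a->q0; q2-b->q1; q2-c->q3; q3-a->q3; q3-b->q3; q3-c->q3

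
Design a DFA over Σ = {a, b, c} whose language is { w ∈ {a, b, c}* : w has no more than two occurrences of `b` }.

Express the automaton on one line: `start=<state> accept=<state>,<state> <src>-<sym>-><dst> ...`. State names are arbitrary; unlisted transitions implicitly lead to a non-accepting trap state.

start=q0 accept=q0,q1,q2 q0-a->q0 q0-b->q1 q0-c->q0 q1-a->q1 q1-b->q2 q1-c->q1 q2-a->q2 q2-b->q3 q2-c->q2 q3-a->q3 q3-b->q3 q3-c->q3

Count `b`s, saturating at 3: states q0 through q2 mean 0 through 2 `b`s seen; q3 means more than 2. Each `b` increments (capped at q3); other symbols loop. Accept from {q0, q1, q2}.
A 4-state machine:
        a   b   c  
>* q0   q0  q1  q0 
 * q1   q1  q2  q1 
 * q2   q2  q3  q2 
   q3   q3  q3  q3 
(> = start, * = accepting)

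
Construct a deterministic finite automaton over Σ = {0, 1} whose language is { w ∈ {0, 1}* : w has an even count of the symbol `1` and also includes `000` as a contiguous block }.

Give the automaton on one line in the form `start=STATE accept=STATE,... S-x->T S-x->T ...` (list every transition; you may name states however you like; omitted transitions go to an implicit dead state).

Run two small machines in parallel and take their product. One (2 states) tracks the count of `1`s modulo 2; the other (4 states) tracks whether and how much of `000` has been seen. Each combined state is a pair, one component from each; accept when both components accept.
With 8 states:
        0   1  
>  S0   S1  S2 
   S1   S3  S2 
   S2   S4  S0 
   S3   S5  S2 
   S4   S6  S0 
 * S5   S5  S7 
   S6   S7  S0 
   S7   S7  S5 
(> = start, * = accepting)

start=S0 accept=S5 S0-0->S1 S0-1->S2 S1-0->S3 S1-1->S2 S2-0->S4 S2-1->S0 S3-0->S5 S3-1->S2 S4-0->S6 S4-1->S0 S5-0->S5 S5-1->S7 S6-0->S7 S6-1->S0 S7-0->S7 S7-1->S5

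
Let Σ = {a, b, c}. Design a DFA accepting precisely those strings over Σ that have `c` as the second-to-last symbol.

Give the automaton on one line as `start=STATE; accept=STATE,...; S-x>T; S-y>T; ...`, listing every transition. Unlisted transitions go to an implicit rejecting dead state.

Because acceptance depends on a position counted from the end, the machine has to buffer the most recent 2 symbols. Make each state the string of the last up-to-2 symbols read; on input `x` shift the window left and append `x`. Accept when the buffered window has length 2 and begins with `c`.
13 states suffice.
          a    b    c  
>  s0     s1   s2   s3 
   s1     s4   s5   s6 
   s2     s7   s8   s9 
   s3    s10  s11  s12 
   s4     s4   s5   s6 
   s5     s7   s8   s9 
   s6    s10  s11  s12 
   s7     s4   s5   s6 
   s8     s7   s8   s9 
   s9    s10  s11  s12 
 * s10    s4   s5   s6 
 * s11    s7   s8   s9 
 * s12   s10  s11  s12 
(> = start, * = accepting)

start=s0; accept=s10,s11,s12; s0-a>s1; s0-b>s2; s0-c>s3; s1-a>s4; s1-b>s5; s1-c>s6; s2-a>s7; s2-b>s8; s2-c>s9; s3-a>s10; s3-b>s11; s3-c>s12; s4-a>s4; s4-b>s5; s4-c>s6; s5-a>s7; s5-b>s8; s5-c>s9; s6-a>s10; s6-b>s11; s6-c>s12; s7-a>s4; s7-b>s5; s7-c>s6; s8-a>s7; s8-b>s8; s8-c>s9; s9-a>s10; s9-b>s11; s9-c>s12; s10-a>s4; s10-b>s5; s10-c>s6; s11-a>s7; s11-b>s8; s11-c>s9; s12-a>s10; s12-b>s11; s12-c>s12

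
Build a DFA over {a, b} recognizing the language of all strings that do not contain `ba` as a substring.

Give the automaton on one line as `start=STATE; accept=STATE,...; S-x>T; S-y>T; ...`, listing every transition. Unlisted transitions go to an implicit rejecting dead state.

This is the complement of 'contains `ba`'. Use the same substring-matching states — S0 through S2 holding how much of `ba` has just been matched — but flip the accepting set: everything except the trap S2 accepts.
3 states suffice.
        a   b  
>* S0   S0  S1 
 * S1   S2  S1 
   S2   S2  S2 
(> = start, * = accepting)

start=S0; accept=S0,S1; S0-a>S0; S0-b>S1; S1-a>S2; S1-b>S1; S2-a>S2; S2-b>S2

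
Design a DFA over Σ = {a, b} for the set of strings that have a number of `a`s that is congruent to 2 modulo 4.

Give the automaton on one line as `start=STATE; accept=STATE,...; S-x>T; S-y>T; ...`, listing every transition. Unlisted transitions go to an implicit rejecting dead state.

start=s0; accept=s2; s0-a>s1; s0-b>s0; s1-a>s2; s1-b>s1; s2-a>s3; s2-b>s2; s3-a>s0; s3-b>s3

The only thing that matters is how many `a`s have appeared, reduced mod 4. Use one state per residue: s0 for 0, …, s3 for 3. Reading `a` moves to the next residue; anything else stays put. s2 is accepting.
        a   b  
>  s0   s1  s0 
   s1   s2  s1 
 * s2   s3  s2 
   s3   s0  s3 
(> = start, * = accepting)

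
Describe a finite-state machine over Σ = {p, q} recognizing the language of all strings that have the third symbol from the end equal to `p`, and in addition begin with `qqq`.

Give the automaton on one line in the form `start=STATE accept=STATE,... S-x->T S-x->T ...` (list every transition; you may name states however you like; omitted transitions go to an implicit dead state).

start=A accept=T,U,V,W A-p->B A-q->C B-p->D B-q->E C-p->F C-q->G D-p->H D-q->I E-p->J E-q->K F-p->L F-q->M G-p->N G-q->O H-p->H H-q->I I-p->J I-q->K J-p->L J-q->M K-p->N K-q->P L-p->H L-q->I M-p->J M-q->K N-p->L N-q->M O-p->Q O-q->O P-p->N P-q->P Q-p->R Q-q->S R-p->T R-q->U S-p->V S-q->W T-p->T T-q->U U-p->V U-q->W V-p->R V-q->S W-p->Q W-q->O

Run two small machines in parallel and take their product. The first has 15 states tracking the last 3 symbols read; the second has 5 states tracking whether the input so far still matches the prefix `qqq`. A product state is a pair (one from each), accepting exactly when both do.
23 states suffice.
       p  q 
>  A   B  C 
   B   D  E 
   C   F  G 
   D   H  I 
   E   J  K 
   F   L  M 
   G   N  O 
   H   H  I 
   I   J  K 
   J   L  M 
   K   N  P 
   L   H  I 
   M   J  K 
   N   L  M 
   O   Q  O 
   P   N  P 
   Q   R  S 
   R   T  U 
   S   V  W 
 * T   T  U 
 * U   V  W 
 * V   R  S 
 * W   Q  O 
(> = start, * = accepting)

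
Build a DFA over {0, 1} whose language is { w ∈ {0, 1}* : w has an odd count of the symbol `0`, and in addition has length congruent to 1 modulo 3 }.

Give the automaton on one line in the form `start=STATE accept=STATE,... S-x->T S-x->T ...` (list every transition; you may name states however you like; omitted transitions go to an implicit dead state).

Handle the two conditions separately and then intersect. The first has 2 states tracking the count of `0`s modulo 2; the second has 3 states tracking the input length modulo 3. A product state is a pair (one from each), accepting exactly when both do.
        0   1  
>  q0   q1  q2 
 * q1   q3  q4 
   q2   q4  q3 
   q3   q5  q0 
   q4   q0  q5 
   q5   q2  q1 
(> = start, * = accepting)

start=q0 accept=q1 q0-0->q1 q0-1->q2 q1-0->q3 q1-1->q4 q2-0->q4 q2-1->q3 q3-0->q5 q3-1->q0 q4-0->q0 q4-1->q5 q5-0->q2 q5-1->q1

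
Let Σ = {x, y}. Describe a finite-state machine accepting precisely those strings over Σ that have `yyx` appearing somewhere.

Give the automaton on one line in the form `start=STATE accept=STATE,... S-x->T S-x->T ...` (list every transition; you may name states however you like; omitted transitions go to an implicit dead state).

start=A accept=D A-x->A A-y->B B-x->A B-y->C C-x->D C-y->C D-x->D D-y->D

Track how much of `yyx` has been matched so far: state A is no progress, D is the absorbing accept state reached once `yyx` has occurred. Intermediate states record partial matches; on a mismatch, fall back to the longest reusable overlap.
       x  y 
>  A   A  B 
   B   A  C 
   C   D  C 
 * D   D  D 
(> = start, * = accepting)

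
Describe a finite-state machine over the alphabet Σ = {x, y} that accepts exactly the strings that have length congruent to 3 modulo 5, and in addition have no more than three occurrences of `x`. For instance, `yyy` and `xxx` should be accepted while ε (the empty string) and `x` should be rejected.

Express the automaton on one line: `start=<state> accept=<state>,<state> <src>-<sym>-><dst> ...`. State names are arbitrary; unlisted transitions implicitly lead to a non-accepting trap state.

start=q0 accept=q6,q7,q8,q9 q0-x->q1 q0-y->q2 q1-x->q3 q1-y->q4 q2-x->q4 q2-y->q5 q3-x->q6 q3-y->q7 q4-x->q7 q4-y->q8 q5-x->q8 q5-y->q9 q6-x->q10 q6-y->q11 q7-x->q11 q7-y->q12 q8-x->q12 q8-y->q13 q9-x->q13 q9-y->q14 q10-x->q10 q10-y->q10 q11-x->q10 q11-y->q15 q12-x->q15 q12-y->q16 q13-x->q16 q13-y->q17 q14-x->q17 q14-y->q0 q15-x->q10 q15-y->q18 q16-x->q18 q16-y->q19 q17-x->q19 q17-y->q1 q18-x->q10 q18-y->q20 q19-x->q20 q19-y->q3 q20-x->q10 q20-y->q6

Build one automaton per condition and run them in lockstep. One (5 states) tracks the input length modulo 5; the other (5 states) tracks the count of `x`s, saturating at 4. Each combined state is a pair, one component from each; accept when both components accept. Minimizing collapses redundant product states.
          x    y  
>  q0     q1   q2 
   q1     q3   q4 
   q2     q4   q5 
   q3     q6   q7 
   q4     q7   q8 
   q5     q8   q9 
 * q6    q10  q11 
 * q7    q11  q12 
 * q8    q12  q13 
 * q9    q13  q14 
   q10   q10  q10 
   q11   q10  q15 
   q12   q15  q16 
   q13   q16  q17 
   q14   q17   q0 
   q15   q10  q18 
   q16   q18  q19 
   q17   q19   q1 
   q18   q10  q20 
   q19   q20   q3 
   q20   q10   q6 
(> = start, * = accepting)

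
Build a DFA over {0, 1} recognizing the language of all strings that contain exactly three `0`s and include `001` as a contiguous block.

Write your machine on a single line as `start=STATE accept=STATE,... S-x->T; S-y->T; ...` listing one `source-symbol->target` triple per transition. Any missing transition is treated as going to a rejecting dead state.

Build one automaton per condition and run them in lockstep. The first has 5 states tracking the count of `0`s, saturating at 4; the second has 4 states tracking whether and how much of `001` has been seen. A product state is a pair (one from each), accepting exactly when both do. Minimizing collapses redundant product states.
        0   1  
>  q0   q1  q0 
   q1   q2  q3 
   q2   q4  q5 
   q3   q6  q3 
   q4   q7  q8 
   q5   q8  q5 
   q6   q4  q7 
   q7   q7  q7 
 * q8   q7  q8 
(> = start, * = accepting)

start=q0; accept=q8; q0-0->q1; q0-1->q0; q1-0->q2; q1-1->q3; q2-0->q4; q2-1->q5; q3-0->q6; q3-1->q3; q4-0->q7; q4-1->q8; q5-0->q8; q5-1->q5; q6-0->q4; q6-1->q7; q7-0->q7; q7-1->q7; q8-0->q7; q8-1->q8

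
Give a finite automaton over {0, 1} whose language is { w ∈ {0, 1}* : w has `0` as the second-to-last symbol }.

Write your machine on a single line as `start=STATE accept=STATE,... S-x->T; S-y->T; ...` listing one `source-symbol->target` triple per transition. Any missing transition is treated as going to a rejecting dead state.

start=q0; accept=q3,q4; q0-0->q1; q0-1->q2; q1-0->q3; q1-1->q4; q2-0->q5; q2-1->q6; q3-0->q3; q3-1->q4; q4-0->q5; q4-1->q6; q5-0->q3; q5-1->q4; q6-0->q5; q6-1->q6

Because acceptance depends on a position counted from the end, the machine has to buffer the most recent 2 symbols. Make each state the string of the last up-to-2 symbols read; on input `x` shift the window left and append `x`. Accept when the buffered window has length 2 and begins with `0`.
7 states suffice.
        0   1  
>  q0   q1  q2 
   q1   q3  q4 
   q2   q5  q6 
 * q3   q3  q4 
 * q4   q5  q6 
   q5   q3  q4 
   q6   q5  q6 
(> = start, * = accepting)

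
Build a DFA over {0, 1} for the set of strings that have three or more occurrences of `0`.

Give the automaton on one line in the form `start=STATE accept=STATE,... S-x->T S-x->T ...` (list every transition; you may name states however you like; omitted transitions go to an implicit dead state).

Count `0`s, saturating at 4: states S0 through S3 mean 0 through 3 `0`s seen; S4 means more than 3. Each `0` increments (capped at S4); other symbols loop. Accept from {S3, S4}.
5 states suffice.
        0   1  
>  S0   S1  S0 
   S1   S2  S1 
   S2   S3  S2 
 * S3   S4  S3 
 * S4   S4  S4 
(> = start, * = accepting)

start=S0 accept=S3,S4 S0-0->S1 S0-1->S0 S1-0->S2 S1-1->S1 S2-0->S3 S2-1->S2 S3-0->S4 S3-1->S3 S4-0->S4 S4-1->S4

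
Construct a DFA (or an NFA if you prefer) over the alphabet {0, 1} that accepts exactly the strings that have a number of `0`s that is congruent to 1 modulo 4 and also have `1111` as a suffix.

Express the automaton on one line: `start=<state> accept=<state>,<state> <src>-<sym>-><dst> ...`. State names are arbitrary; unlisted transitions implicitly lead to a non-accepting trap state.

Build one automaton per condition and run them in lockstep. One (4 states) tracks the count of `0`s modulo 4; the other (5 states) tracks how much of the suffix `1111` has currently been matched. Each combined state is a pair, one component from each; accept when both components accept. After merging equivalent states the machine shrinks.
8 states suffice.
        0   1  
>  s0   s1  s0 
   s1   s2  s3 
   s2   s4  s2 
   s3   s2  s5 
   s4   s0  s4 
   s5   s2  s6 
   s6   s2  s7 
 * s7   s2  s7 
(> = start, * = accepting)

start=s0 accept=s7 s0-0->s1 s0-1->s0 s1-0->s2 s1-1->s3 s2-0->s4 s2-1->s2 s3-0->s2 s3-1->s5 s4-0->s0 s4-1->s4 s5-0->s2 s5-1->s6 s6-0->s2 s6-1->s7 s7-0->s2 s7-1->s7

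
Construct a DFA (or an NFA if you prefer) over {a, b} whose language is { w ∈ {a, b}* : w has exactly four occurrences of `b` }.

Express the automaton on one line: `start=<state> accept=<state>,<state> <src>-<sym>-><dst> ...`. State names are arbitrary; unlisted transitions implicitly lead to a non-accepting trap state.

Only the number of `b`s matters, and only up to 5. Make a chain S0 → S1 → S2 → S3 → S4 → S5 advanced by each `b` (with S5 absorbing); every other symbol self-loops. The accepting set is {S4}.
        a   b  
>  S0   S0  S1 
   S1   S1  S2 
   S2   S2  S3 
   S3   S3  S4 
 * S4   S4  S5 
   S5   S5  S5 
(> = start, * = accepting)

start=S0 accept=S4 S0-a->S0 S0-b->S1 S1-a->S1 S1-b->S2 S2-a->S2 S2-b->S3 S3-a->S3 S3-b->S4 S4-a->S4 S4-b->S5 S5-a->S5 S5-b->S5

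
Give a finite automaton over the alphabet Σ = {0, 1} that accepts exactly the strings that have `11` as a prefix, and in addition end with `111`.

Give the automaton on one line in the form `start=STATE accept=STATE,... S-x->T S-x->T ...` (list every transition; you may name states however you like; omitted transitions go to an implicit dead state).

Build one automaton per condition and run them in lockstep. The first has 4 states tracking whether the input so far still matches the prefix `11`; the second has 4 states tracking how much of the suffix `111` has currently been matched. A product state is a pair (one from each), accepting exactly when both do.
10 states suffice.
        0   1  
>  q0   q1  q2 
   q1   q1  q3 
   q2   q1  q4 
   q3   q1  q5 
   q4   q6  q7 
   q5   q1  q8 
   q6   q6  q9 
 * q7   q6  q7 
   q8   q1  q8 
   q9   q6  q4 
(> = start, * = accepting)

start=q0 accept=q7 q0-0->q1 q0-1->q2 q1-0->q1 q1-1->q3 q2-0->q1 q2-1->q4 q3-0->q1 q3-1->q5 q4-0->q6 q4-1->q7 q5-0->q1 q5-1->q8 q6-0->q6 q6-1->q9 q7-0->q6 q7-1->q7 q8-0->q1 q8-1->q8 q9-0->q6 q9-1->q4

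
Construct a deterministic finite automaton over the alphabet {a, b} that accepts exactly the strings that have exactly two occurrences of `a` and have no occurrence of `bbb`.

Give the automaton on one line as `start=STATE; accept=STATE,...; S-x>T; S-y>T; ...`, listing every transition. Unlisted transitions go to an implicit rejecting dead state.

start=q0; accept=q3,q7,q11; q0-a>q1; q0-b>q2; q1-a>q3; q1-b>q4; q2-a>q1; q2-b>q5; q3-a>q6; q3-b>q7; q4-a>q3; q4-b>q8; q5-a>q1; q5-b>q9; q6-a>q6; q6-b>q10; q7-a>q6; q7-b>q11; q8-a>q3; q8-b>q12; q9-a>q12; q9-b>q9; q10-a>q6; q10-b>q13; q11-a>q6; q11-b>q14; q12-a>q14; q12-b>q12; q13-a>q6; q13-b>q15; q14-a>q15; q14-b>q14; q15-a>q15; q15-b>q15

Build one automaton per condition and run them in lockstep. The first has 4 states tracking the count of `a`s, saturating at 3; the second has 4 states tracking partial matches of the forbidden pattern `bbb`. A product state is a pair (one from each), accepting exactly when both do.
16 states suffice.
          a    b  
>  q0     q1   q2 
   q1     q3   q4 
   q2     q1   q5 
 * q3     q6   q7 
   q4     q3   q8 
   q5     q1   q9 
   q6     q6  q10 
 * q7     q6  q11 
   q8     q3  q12 
   q9    q12   q9 
   q10    q6  q13 
 * q11    q6  q14 
   q12   q14  q12 
   q13    q6  q15 
   q14   q15  q14 
   q15   q15  q15 
(> = start, * = accepting)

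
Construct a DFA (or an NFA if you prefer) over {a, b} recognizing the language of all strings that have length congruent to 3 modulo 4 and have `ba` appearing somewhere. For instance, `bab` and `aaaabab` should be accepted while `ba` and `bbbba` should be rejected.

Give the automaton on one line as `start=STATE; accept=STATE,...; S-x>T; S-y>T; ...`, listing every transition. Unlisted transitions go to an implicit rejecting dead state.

Run two small machines in parallel and take their product. One (4 states) tracks the input length modulo 4; the other (3 states) tracks whether and how much of `ba` has been seen. Each combined state is a pair, one component from each; accept when both components accept.
12 states suffice.
          a    b  
>  s0     s1   s2 
   s1     s3   s4 
   s2     s5   s4 
   s3     s6   s7 
   s4     s8   s7 
   s5     s8   s8 
   s6     s0   s9 
   s7    s10   s9 
 * s8    s10  s10 
   s9    s11   s2 
   s10   s11  s11 
   s11    s5   s5 
(> = start, * = accepting)

start=s0; accept=s8; s0-a>s1; s0-b>s2; s1-a>s3; s1-b>s4; s2-a>s5; s2-b>s4; s3-a>s6; s3-b>s7; s4-a>s8; s4-b>s7; s5-a>s8; s5-b>s8; s6-a>s0; s6-b>s9; s7-a>s10; s7-b>s9; s8-a>s10; s8-b>s10; s9-a>s11; s9-b>s2; s10-a>s11; s10-b>s11; s11-a>s5; s11-b>s5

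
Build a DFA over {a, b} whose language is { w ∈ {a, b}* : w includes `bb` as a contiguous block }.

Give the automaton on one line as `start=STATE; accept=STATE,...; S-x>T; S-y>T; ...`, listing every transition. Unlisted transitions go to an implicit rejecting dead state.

States s0..s1 record the length of the longest prefix of `bb` that matches the current input suffix. Reaching s2 means `bb` has been seen, and we stay there forever. Accept from s2.
        a   b  
>  s0   s0  s1 
   s1   s0  s2 
 * s2   s2  s2 
(> = start, * = accepting)

start=s0; accept=s2; s0-a>s0; s0-b>s1; s1-a>s0; s1-b>s2; s2-a>s2; s2-b>s2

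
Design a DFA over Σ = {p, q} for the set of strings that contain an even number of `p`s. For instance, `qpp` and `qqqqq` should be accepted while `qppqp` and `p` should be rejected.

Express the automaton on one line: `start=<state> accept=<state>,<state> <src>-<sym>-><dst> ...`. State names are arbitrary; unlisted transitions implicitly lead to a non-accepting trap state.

The only thing that matters is how many `p`s have appeared, reduced mod 2. Use one state per residue: S0 for 0, …, S1 for 1. Reading `p` moves to the next residue; anything else stays put. S0 is accepting.
2 states suffice.
        p   q  
>* S0   S1  S0 
   S1   S0  S1 
(> = start, * = accepting)

start=S0 accept=S0 S0-p->S1 S0-q->S0 S1-p->S0 S1-q->S1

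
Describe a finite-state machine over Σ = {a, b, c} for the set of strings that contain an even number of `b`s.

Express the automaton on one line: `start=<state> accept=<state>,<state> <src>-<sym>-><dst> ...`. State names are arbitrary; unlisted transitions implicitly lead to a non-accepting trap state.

Keep the running count of `b`s modulo 2: each `b` advances along the cycle s0 → s1 → s0 while other symbols loop. Accept at s0.
A 2-state machine:
        a   b   c  
>* s0   s0  s1  s0 
   s1   s1  s0  s1 
(> = start, * = accepting)

start=s0 accept=s0 s0-a->s0 s0-b->s1 s0-c->s0 s1-a->s1 s1-b->s0 s1-c->s1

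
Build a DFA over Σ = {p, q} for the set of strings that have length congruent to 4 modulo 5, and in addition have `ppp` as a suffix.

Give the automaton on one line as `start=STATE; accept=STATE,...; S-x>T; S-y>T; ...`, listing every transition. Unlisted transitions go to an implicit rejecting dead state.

start=S0; accept=S10; S0-p>S1; S0-q>S2; S1-p>S3; S1-q>S4; S2-p>S5; S2-q>S4; S3-p>S6; S3-q>S7; S4-p>S8; S4-q>S7; S5-p>S9; S5-q>S7; S6-p>S10; S6-q>S11; S7-p>S12; S7-q>S11; S8-p>S13; S8-q>S11; S9-p>S10; S9-q>S11; S10-p>S14; S10-q>S0; S11-p>S15; S11-q>S0; S12-p>S16; S12-q>S0; S13-p>S14; S13-q>S0; S14-p>S17; S14-q>S2; S15-p>S18; S15-q>S2; S16-p>S17; S16-q>S2; S17-p>S19; S17-q>S4; S18-p>S19; S18-q>S4; S19-p>S6; S19-q>S7

Run two small machines in parallel and take their product. One (5 states) tracks the input length modulo 5; the other (4 states) tracks how much of the suffix `ppp` has currently been matched. Each combined state is a pair, one component from each; accept when both components accept.
A 20-state machine:
          p    q  
>  S0     S1   S2 
   S1     S3   S4 
   S2     S5   S4 
   S3     S6   S7 
   S4     S8   S7 
   S5     S9   S7 
   S6    S10  S11 
   S7    S12  S11 
   S8    S13  S11 
   S9    S10  S11 
 * S10   S14   S0 
   S11   S15   S0 
   S12   S16   S0 
   S13   S14   S0 
   S14   S17   S2 
   S15   S18   S2 
   S16   S17   S2 
   S17   S19   S4 
   S18   S19   S4 
   S19    S6   S7 
(> = start, * = accepting)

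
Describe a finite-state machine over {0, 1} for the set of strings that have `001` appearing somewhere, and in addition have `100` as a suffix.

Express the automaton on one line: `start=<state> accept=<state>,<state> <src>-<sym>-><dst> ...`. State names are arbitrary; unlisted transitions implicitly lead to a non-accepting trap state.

start=s0 accept=s5 s0-0->s1 s0-1->s0 s1-0->s2 s1-1->s0 s2-0->s2 s2-1->s3 s3-0->s4 s3-1->s3 s4-0->s5 s4-1->s3 s5-0->s2 s5-1->s3

Handle the two conditions separately and then intersect. The first has 4 states tracking whether and how much of `001` has been seen; the second has 4 states tracking how much of the suffix `100` has currently been matched. A product state is a pair (one from each), accepting exactly when both do. Equivalent product states are then merged.
6 states suffice.
        0   1  
>  s0   s1  s0 
   s1   s2  s0 
   s2   s2  s3 
   s3   s4  s3 
   s4   s5  s3 
 * s5   s2  s3 
(> = start, * = accepting)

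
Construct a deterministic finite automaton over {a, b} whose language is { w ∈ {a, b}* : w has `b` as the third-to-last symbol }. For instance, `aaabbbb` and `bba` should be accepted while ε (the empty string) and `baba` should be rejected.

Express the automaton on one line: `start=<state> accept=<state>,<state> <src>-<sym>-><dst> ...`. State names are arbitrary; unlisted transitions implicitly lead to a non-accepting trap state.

start=q0 accept=q11,q12,q13,q14 q0-a->q1 q0-b->q2 q1-a->q3 q1-b->q4 q2-a->q5 q2-b->q6 q3-a->q7 q3-b->q8 q4-a->q9 q4-b->q10 q5-a->q11 q5-b->q12 q6-a->q13 q6-b->q14 q7-a->q7 q7-b->q8 q8-a->q9 q8-b->q10 q9-a->q11 q9-b->q12 q10-a->q13 q10-b->q14 q11-a->q7 q11-b->q8 q12-a->q9 q12-b->q10 q13-a->q11 q13-b->q12 q14-a->q13 q14-b->q14

Because acceptance depends on a position counted from the end, the machine has to buffer the most recent 3 symbols. Make each state the string of the last up-to-3 symbols read; on input `x` shift the window left and append `x`. Accept when the buffered window has length 3 and begins with `b`.
A 15-state machine:
          a    b  
>  q0     q1   q2 
   q1     q3   q4 
   q2     q5   q6 
   q3     q7   q8 
   q4     q9  q10 
   q5    q11  q12 
   q6    q13  q14 
   q7     q7   q8 
   q8     q9  q10 
   q9    q11  q12 
   q10   q13  q14 
 * q11    q7   q8 
 * q12    q9  q10 
 * q13   q11  q12 
 * q14   q13  q14 
(> = start, * = accepting)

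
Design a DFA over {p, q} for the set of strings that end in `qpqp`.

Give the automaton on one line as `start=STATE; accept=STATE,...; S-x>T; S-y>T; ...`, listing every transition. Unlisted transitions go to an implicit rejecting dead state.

Let each state record the length of the longest suffix of the input read so far that is also a prefix of `qpqp`. s1 means the last symbol is `q`; s2 means the last 2 symbols are `qp`; s3 means the last 3 symbols are `qpq`; s4 means the last 4 symbols are `qpqp`. Accept only at s4, where the string currently ends in `qpqp`.
        p   q  
>  s0   s0  s1 
   s1   s2  s1 
   s2   s0  s3 
   s3   s4  s1 
 * s4   s0  s3 
(> = start, * = accepting)

start=s0; accept=s4; s0-p>s0; s0-q>s1; s1-p>s2; s1-q>s1; s2-p>s0; s2-q>s3; s3-p>s4; s3-q>s1; s4-p>s0; s4-q>s3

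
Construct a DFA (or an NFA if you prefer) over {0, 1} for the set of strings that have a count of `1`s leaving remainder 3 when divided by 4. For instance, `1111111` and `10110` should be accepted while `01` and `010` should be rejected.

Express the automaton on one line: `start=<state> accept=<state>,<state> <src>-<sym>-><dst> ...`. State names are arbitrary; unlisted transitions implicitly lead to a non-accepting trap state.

Keep the running count of `1`s modulo 4: each `1` advances along the cycle q0 → q1 → q2 → q3 → q0 while other symbols loop. Accept at q3.
A 4-state machine:
        0   1  
>  q0   q0  q1 
   q1   q1  q2 
   q2   q2  q3 
 * q3   q3  q0 
(> = start, * = accepting)

start=q0 accept=q3 q0-0->q0 q0-1->q1 q1-0->q1 q1-1->q2 q2-0->q2 q2-1->q3 q3-0->q3 q3-1->q0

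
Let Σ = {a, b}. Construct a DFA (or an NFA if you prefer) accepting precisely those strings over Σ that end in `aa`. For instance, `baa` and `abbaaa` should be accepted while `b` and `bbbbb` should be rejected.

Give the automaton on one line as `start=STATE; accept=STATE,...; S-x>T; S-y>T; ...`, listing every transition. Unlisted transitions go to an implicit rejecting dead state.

start=s0; accept=s2; s0-a>s1; s0-b>s0; s1-a>s2; s1-b>s0; s2-a>s2; s2-b>s0

Let each state record the length of the longest suffix of the input read so far that is also a prefix of `aa`. s1 means the last symbol is `a`; s2 means the last 2 symbols are `aa`. Accept only at s2, where the string currently ends in `aa`.
        a   b  
>  s0   s1  s0 
   s1   s2  s0 
 * s2   s2  s0 
(> = start, * = accepting)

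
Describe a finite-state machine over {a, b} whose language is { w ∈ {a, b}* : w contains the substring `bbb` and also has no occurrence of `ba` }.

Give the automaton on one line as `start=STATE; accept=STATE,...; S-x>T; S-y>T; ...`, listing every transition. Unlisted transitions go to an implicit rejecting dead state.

Build one automaton per condition and run them in lockstep. One (4 states) tracks whether and how much of `bbb` has been seen; the other (3 states) tracks partial matches of the forbidden pattern `ba`. Each combined state is a pair, one component from each; accept when both components accept. Minimizing collapses redundant product states.
        a   b  
>  s0   s0  s1 
   s1   s2  s3 
   s2   s2  s2 
   s3   s2  s4 
 * s4   s2  s4 
(> = start, * = accepting)

start=s0; accept=s4; s0-a>s0; s0-b>s1; s1-a>s2; s1-b>s3; s2-a>s2; s2-b>s2; s3-a>s2; s3-b>s4; s4-a>s2; s4-b>s4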